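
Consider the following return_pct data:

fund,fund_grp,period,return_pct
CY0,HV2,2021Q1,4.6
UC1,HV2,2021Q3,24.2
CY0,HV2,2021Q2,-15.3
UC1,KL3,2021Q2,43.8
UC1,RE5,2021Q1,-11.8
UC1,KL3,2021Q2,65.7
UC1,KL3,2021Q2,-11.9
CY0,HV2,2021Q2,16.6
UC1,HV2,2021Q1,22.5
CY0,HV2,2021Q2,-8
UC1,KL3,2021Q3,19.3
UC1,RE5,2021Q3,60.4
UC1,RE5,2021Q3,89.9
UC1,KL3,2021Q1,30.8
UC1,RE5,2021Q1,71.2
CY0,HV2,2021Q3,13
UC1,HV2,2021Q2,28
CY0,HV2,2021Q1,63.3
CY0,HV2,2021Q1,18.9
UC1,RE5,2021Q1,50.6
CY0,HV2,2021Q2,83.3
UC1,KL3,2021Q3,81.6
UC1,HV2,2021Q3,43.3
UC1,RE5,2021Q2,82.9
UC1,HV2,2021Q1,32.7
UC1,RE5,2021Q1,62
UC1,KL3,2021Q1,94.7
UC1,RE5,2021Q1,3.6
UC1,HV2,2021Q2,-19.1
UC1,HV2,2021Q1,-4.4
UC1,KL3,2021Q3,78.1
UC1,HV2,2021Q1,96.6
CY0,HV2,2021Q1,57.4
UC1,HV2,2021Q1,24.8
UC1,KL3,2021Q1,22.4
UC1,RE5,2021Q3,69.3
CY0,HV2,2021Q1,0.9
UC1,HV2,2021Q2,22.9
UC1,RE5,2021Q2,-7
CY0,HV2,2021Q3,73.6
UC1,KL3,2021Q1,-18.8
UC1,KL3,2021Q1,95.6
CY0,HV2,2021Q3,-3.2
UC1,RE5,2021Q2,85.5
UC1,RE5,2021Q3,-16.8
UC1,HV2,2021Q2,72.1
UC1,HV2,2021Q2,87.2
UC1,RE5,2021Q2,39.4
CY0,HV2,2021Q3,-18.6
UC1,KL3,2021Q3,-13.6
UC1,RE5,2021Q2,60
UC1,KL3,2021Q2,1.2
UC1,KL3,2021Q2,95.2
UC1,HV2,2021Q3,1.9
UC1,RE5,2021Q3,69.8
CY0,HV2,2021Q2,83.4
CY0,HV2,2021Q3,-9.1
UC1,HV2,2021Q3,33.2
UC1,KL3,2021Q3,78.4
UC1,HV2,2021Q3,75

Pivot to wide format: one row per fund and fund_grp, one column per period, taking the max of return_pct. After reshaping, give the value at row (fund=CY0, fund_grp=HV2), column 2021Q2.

Rows with fund=CY0, fund_grp=HV2 and period=2021Q2: return_pct values are -15.3, 16.6, -8, 83.3, 83.4.
max(-15.3, 16.6, -8, 83.3, 83.4) = 83.4.

83.4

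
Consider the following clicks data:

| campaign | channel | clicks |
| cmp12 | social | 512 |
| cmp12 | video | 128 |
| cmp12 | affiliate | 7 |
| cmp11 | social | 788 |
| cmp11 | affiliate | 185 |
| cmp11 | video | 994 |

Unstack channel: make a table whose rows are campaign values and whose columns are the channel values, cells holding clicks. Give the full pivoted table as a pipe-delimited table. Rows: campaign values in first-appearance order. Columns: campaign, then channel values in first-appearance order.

Columns: campaign plus the 3 distinct channel values (social, video, affiliate).
For example, row cmp12 column social takes clicks=512 from the long row (cmp12, social).

| campaign | social | video | affiliate |
| cmp12 | 512 | 128 | 7 |
| cmp11 | 788 | 994 | 185 |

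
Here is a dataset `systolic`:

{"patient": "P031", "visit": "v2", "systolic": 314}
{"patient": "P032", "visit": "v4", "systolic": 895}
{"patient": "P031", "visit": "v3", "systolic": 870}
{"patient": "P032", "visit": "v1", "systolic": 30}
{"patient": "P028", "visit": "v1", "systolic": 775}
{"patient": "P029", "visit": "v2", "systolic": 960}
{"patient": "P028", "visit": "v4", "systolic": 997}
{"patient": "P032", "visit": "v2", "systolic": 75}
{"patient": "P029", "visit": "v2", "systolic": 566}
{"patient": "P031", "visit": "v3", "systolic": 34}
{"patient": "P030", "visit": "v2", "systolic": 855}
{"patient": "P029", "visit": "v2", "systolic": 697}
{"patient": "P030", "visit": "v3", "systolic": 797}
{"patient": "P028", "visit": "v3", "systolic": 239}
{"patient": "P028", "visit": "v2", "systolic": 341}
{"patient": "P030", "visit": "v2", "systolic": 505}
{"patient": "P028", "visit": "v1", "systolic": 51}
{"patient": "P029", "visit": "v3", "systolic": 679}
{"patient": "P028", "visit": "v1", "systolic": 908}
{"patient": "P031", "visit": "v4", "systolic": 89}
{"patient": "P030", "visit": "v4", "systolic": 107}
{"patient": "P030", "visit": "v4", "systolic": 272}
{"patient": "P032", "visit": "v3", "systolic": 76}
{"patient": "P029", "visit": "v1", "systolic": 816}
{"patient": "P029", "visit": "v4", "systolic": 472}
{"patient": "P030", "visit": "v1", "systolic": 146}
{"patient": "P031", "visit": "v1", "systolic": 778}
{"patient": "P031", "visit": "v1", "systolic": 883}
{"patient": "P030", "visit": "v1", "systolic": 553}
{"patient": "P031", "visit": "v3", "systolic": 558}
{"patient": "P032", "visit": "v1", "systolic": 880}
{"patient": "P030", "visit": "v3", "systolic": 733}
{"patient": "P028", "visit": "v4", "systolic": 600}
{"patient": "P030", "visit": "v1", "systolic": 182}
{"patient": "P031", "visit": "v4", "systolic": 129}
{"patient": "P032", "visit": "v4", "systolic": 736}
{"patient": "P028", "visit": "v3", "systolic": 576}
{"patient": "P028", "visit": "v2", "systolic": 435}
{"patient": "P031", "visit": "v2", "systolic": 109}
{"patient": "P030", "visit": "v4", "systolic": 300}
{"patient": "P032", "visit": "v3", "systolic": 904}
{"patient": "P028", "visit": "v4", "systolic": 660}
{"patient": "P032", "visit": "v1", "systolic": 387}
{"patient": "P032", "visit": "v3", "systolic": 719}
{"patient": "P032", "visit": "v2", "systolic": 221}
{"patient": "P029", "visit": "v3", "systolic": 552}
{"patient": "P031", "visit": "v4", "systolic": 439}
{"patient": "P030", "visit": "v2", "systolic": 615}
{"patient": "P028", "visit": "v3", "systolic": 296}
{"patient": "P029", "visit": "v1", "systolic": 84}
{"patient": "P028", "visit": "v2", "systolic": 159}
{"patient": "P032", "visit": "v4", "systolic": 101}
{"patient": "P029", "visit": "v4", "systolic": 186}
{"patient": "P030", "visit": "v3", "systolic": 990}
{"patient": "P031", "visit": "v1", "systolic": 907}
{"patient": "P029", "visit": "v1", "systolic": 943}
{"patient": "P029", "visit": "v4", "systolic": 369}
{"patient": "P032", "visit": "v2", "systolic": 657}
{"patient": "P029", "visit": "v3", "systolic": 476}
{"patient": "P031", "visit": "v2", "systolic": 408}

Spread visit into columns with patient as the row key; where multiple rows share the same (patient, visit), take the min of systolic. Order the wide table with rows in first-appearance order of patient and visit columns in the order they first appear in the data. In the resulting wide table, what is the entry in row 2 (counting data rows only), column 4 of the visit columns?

30

With rows in first-appearance order of patient, row 2 is patient=P032. visit columns in first-appearance order: v2, v4, v3, v1; column 4 is v1.
Long rows with patient=P032, visit=v1: min(30, 880, 387) = 30.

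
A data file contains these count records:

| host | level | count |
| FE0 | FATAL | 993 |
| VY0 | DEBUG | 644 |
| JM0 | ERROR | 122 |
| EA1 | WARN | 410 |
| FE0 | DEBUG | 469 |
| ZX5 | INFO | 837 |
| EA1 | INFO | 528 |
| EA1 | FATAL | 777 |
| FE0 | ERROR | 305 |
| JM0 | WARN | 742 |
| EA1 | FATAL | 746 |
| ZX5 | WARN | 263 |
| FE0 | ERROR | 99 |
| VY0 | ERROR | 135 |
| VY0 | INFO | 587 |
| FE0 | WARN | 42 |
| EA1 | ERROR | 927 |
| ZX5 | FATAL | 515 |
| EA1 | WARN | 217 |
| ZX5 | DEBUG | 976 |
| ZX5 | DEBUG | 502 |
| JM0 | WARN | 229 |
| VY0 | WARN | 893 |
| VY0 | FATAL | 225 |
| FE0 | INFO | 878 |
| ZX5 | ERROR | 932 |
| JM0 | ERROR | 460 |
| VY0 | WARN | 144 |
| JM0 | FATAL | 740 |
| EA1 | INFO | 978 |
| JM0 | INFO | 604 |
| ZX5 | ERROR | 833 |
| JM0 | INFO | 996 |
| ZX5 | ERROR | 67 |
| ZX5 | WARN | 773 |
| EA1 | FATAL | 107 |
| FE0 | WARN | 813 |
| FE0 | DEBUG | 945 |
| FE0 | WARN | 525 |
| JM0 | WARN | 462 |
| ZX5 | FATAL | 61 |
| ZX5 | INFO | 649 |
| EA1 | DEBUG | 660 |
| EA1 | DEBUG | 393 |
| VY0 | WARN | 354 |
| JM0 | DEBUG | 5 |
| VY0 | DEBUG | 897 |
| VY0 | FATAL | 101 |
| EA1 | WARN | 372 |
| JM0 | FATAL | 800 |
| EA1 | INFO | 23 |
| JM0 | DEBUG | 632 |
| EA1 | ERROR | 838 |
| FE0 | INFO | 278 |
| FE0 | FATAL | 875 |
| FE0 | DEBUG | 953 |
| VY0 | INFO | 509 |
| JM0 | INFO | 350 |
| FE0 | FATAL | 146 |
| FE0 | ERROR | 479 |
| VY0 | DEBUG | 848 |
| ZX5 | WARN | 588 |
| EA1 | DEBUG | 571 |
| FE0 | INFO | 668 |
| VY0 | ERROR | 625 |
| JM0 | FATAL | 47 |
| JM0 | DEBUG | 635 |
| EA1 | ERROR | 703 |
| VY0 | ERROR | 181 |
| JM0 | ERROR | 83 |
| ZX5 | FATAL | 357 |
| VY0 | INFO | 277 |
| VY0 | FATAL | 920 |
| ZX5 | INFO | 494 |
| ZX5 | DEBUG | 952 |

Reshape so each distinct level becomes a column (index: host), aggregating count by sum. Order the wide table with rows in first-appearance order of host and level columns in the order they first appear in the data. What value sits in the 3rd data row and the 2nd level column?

1272

With rows in first-appearance order of host, row 3 is host=JM0. level columns in first-appearance order: FATAL, DEBUG, ERROR, WARN, INFO; column 2 is DEBUG.
Long rows with host=JM0, level=DEBUG: 5 + 632 + 635 = 1272.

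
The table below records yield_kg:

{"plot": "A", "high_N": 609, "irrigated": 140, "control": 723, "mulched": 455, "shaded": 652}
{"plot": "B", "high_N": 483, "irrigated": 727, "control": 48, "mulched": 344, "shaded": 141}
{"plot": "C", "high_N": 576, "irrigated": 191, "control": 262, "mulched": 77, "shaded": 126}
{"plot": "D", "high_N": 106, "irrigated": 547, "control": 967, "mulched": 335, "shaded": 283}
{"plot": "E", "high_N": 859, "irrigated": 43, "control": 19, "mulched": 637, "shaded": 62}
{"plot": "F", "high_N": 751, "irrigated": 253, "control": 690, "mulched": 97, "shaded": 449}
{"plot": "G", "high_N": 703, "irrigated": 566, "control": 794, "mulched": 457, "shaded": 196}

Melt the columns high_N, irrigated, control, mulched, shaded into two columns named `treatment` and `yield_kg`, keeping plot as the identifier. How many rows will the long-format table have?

7 plot values × 5 melted columns = 35 rows.

35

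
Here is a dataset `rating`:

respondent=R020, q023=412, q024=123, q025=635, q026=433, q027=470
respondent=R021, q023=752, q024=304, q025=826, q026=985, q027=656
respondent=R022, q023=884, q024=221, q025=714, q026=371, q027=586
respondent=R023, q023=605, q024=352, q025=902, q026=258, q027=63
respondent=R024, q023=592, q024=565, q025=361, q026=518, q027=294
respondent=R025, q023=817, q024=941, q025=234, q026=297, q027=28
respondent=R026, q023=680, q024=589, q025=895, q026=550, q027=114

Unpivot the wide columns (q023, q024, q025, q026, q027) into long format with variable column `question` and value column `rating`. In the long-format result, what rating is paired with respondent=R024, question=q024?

565

Unpivoting turns each (respondent, wide-column) pair into one long row.
The wide cell at row R024, column q024 holds 565, so the long row (R024, q024) has rating=565.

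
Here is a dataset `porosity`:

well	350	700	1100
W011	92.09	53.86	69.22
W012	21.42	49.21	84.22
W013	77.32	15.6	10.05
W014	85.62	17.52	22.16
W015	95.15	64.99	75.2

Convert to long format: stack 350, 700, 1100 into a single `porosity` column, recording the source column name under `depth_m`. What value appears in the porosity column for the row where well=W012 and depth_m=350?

21.42

Unpivoting turns each (well, wide-column) pair into one long row.
The wide cell at row W012, column 350 holds 21.42, so the long row (W012, 350) has porosity=21.42.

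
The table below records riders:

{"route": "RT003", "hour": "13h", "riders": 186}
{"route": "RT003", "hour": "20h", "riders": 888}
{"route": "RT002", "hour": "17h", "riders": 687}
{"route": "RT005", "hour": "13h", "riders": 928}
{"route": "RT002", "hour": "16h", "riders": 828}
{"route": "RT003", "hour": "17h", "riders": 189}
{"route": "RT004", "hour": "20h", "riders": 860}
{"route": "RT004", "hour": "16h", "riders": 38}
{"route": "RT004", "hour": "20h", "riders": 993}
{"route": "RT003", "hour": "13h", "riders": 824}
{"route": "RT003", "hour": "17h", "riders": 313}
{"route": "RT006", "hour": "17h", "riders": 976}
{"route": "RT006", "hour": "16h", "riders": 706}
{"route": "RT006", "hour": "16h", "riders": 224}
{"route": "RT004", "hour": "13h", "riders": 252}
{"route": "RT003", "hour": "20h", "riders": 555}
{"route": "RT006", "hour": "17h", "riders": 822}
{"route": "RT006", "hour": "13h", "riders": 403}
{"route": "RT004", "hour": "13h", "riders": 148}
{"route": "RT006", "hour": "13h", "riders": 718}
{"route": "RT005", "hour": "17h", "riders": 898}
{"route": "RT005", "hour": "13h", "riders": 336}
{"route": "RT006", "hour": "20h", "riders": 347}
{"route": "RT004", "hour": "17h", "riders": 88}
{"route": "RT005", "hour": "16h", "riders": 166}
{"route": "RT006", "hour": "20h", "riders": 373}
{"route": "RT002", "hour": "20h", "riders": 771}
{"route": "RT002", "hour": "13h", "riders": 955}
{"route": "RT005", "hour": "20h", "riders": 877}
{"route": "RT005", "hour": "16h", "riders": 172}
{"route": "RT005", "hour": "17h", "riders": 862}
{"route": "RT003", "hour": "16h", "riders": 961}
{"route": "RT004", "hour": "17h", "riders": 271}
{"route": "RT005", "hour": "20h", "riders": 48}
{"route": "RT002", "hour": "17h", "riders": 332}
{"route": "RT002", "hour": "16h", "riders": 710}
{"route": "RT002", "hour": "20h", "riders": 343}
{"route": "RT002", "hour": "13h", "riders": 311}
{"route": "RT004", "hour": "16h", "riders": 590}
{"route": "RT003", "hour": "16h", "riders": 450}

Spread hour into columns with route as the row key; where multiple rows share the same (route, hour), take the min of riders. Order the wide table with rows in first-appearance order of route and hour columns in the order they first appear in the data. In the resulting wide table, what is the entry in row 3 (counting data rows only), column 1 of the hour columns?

With rows in first-appearance order of route, row 3 is route=RT005. hour columns in first-appearance order: 13h, 20h, 17h, 16h; column 1 is 13h.
Long rows with route=RT005, hour=13h: min(928, 336) = 336.

336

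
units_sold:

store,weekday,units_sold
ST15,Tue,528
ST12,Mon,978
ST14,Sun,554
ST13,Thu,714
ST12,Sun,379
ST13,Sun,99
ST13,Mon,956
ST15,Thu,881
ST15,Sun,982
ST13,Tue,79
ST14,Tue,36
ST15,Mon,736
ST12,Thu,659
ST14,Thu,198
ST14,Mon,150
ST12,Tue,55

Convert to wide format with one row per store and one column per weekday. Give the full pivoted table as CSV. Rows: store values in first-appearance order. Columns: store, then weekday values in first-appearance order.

Columns: store plus the 4 distinct weekday values (Tue, Mon, Sun, Thu).
For example, row ST15 column Tue takes units_sold=528 from the long row (ST15, Tue).

store,Tue,Mon,Sun,Thu
ST15,528,736,982,881
ST12,55,978,379,659
ST14,36,150,554,198
ST13,79,956,99,714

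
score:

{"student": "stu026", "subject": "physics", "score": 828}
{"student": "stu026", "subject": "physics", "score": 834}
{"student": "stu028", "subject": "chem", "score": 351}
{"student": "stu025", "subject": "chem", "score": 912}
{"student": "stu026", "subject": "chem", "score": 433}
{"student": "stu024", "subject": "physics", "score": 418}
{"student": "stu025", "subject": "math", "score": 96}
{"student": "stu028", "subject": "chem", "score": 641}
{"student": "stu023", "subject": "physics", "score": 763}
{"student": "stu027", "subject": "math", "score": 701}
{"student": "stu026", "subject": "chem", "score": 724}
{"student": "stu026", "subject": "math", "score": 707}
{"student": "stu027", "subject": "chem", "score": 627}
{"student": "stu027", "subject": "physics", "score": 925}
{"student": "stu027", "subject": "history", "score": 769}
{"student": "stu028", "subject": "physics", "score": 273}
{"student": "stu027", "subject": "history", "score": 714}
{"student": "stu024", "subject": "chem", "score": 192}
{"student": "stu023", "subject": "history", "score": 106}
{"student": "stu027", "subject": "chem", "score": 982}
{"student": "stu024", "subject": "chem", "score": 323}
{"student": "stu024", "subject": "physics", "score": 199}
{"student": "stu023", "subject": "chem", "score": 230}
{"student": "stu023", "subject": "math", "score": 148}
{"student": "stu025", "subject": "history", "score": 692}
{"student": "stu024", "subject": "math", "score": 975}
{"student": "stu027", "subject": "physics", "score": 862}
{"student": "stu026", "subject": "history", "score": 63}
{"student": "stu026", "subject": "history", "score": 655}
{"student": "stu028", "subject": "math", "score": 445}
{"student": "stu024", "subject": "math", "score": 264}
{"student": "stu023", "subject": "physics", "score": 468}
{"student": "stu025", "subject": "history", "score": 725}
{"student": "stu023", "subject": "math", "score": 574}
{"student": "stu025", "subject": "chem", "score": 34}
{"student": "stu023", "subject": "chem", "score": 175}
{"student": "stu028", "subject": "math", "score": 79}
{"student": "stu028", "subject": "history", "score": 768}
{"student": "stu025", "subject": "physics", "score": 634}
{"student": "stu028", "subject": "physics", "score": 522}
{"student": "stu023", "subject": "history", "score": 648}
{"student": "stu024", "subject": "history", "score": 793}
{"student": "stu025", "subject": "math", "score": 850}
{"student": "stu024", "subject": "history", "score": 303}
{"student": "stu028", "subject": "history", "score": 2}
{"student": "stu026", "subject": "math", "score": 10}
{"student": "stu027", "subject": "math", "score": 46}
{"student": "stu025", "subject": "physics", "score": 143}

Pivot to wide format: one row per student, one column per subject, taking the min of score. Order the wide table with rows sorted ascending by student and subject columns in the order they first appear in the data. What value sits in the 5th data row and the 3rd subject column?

With rows sorted ascending by student, row 5 is student=stu027. subject columns in first-appearance order: physics, chem, math, history; column 3 is math.
Long rows with student=stu027, subject=math: min(701, 46) = 46.

46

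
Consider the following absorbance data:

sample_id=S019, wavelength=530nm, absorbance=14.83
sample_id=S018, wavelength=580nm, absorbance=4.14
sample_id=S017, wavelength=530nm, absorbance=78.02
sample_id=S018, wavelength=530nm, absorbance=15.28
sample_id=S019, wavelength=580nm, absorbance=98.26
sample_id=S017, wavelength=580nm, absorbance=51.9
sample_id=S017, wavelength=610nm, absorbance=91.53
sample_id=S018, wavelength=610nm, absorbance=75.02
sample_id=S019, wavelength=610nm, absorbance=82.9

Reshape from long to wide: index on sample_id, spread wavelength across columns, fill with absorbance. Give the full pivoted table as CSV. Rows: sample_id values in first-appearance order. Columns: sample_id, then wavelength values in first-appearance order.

Columns: sample_id plus the 3 distinct wavelength values (530nm, 580nm, 610nm).
For example, row S019 column 530nm takes absorbance=14.83 from the long row (S019, 530nm).

sample_id,530nm,580nm,610nm
S019,14.83,98.26,82.9
S018,15.28,4.14,75.02
S017,78.02,51.9,91.53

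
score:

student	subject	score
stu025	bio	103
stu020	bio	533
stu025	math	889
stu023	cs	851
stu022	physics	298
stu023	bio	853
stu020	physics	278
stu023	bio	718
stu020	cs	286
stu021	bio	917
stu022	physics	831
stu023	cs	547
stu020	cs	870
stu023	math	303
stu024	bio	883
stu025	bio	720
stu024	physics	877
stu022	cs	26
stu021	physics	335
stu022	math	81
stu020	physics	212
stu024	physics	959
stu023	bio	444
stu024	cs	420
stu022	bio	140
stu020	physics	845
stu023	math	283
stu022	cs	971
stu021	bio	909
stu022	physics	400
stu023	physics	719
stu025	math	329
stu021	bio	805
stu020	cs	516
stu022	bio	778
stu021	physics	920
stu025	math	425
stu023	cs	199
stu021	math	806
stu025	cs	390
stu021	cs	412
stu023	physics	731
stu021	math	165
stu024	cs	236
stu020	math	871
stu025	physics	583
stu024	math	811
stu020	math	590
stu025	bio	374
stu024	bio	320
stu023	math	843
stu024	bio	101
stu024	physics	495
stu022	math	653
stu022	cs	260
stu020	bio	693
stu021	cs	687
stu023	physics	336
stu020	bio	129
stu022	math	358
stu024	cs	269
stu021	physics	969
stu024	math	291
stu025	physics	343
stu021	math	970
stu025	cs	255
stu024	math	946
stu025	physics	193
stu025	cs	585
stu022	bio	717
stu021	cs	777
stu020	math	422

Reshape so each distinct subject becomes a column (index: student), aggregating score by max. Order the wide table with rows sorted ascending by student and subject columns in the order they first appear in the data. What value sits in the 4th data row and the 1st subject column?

With rows sorted ascending by student, row 4 is student=stu023. subject columns in first-appearance order: bio, math, cs, physics; column 1 is bio.
Long rows with student=stu023, subject=bio: max(853, 718, 444) = 853.

853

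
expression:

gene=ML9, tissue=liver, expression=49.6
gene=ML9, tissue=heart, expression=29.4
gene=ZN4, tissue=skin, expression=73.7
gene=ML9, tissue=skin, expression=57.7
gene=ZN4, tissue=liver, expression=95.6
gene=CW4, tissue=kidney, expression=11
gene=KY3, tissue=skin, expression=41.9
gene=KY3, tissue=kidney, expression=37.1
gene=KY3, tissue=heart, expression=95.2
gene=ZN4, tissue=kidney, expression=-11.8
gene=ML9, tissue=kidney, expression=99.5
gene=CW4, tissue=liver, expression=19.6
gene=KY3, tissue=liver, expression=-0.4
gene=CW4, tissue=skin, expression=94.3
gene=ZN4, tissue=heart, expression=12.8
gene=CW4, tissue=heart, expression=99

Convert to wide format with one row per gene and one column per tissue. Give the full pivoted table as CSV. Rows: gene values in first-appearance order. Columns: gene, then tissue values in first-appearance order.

gene,liver,heart,skin,kidney
ML9,49.6,29.4,57.7,99.5
ZN4,95.6,12.8,73.7,-11.8
CW4,19.6,99,94.3,11
KY3,-0.4,95.2,41.9,37.1

Columns: gene plus the 4 distinct tissue values (liver, heart, skin, kidney).
For example, row ML9 column liver takes expression=49.6 from the long row (ML9, liver).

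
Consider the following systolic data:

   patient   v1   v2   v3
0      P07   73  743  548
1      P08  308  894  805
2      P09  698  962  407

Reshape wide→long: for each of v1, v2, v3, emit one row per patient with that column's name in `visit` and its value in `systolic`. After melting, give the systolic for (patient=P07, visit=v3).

Unpivoting turns each (patient, wide-column) pair into one long row.
The wide cell at row P07, column v3 holds 548, so the long row (P07, v3) has systolic=548.

548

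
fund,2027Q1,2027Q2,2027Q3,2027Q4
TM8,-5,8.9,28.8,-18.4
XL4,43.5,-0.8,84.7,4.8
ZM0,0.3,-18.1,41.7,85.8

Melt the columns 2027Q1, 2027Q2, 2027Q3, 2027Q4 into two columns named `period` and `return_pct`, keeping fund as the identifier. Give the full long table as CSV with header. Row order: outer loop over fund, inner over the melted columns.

fund,period,return_pct
TM8,2027Q1,-5
TM8,2027Q2,8.9
TM8,2027Q3,28.8
TM8,2027Q4,-18.4
XL4,2027Q1,43.5
XL4,2027Q2,-0.8
XL4,2027Q3,84.7
XL4,2027Q4,4.8
ZM0,2027Q1,0.3
ZM0,2027Q2,-18.1
ZM0,2027Q3,41.7
ZM0,2027Q4,85.8

Each (fund, column) pair becomes one row: 3 × 4 = 12 rows.
For example, (TM8, 2027Q1) → return_pct=-5.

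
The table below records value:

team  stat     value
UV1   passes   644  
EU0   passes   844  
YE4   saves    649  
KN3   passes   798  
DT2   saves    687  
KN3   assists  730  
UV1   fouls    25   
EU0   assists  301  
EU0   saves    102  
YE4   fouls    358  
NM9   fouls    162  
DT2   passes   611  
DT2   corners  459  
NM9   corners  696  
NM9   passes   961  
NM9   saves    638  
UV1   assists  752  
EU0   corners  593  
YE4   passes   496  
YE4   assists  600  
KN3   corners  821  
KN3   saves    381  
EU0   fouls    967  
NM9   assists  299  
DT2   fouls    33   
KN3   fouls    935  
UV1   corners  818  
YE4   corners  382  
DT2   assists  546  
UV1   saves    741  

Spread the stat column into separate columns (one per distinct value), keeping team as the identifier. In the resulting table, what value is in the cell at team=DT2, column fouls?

33

Wide layout: rows indexed by team, columns are the 5 distinct stat values (passes, saves, assists, fouls, corners).
Cell (team=DT2, stat=fouls) draws from the long row where team=DT2 and stat=fouls, which has value=33.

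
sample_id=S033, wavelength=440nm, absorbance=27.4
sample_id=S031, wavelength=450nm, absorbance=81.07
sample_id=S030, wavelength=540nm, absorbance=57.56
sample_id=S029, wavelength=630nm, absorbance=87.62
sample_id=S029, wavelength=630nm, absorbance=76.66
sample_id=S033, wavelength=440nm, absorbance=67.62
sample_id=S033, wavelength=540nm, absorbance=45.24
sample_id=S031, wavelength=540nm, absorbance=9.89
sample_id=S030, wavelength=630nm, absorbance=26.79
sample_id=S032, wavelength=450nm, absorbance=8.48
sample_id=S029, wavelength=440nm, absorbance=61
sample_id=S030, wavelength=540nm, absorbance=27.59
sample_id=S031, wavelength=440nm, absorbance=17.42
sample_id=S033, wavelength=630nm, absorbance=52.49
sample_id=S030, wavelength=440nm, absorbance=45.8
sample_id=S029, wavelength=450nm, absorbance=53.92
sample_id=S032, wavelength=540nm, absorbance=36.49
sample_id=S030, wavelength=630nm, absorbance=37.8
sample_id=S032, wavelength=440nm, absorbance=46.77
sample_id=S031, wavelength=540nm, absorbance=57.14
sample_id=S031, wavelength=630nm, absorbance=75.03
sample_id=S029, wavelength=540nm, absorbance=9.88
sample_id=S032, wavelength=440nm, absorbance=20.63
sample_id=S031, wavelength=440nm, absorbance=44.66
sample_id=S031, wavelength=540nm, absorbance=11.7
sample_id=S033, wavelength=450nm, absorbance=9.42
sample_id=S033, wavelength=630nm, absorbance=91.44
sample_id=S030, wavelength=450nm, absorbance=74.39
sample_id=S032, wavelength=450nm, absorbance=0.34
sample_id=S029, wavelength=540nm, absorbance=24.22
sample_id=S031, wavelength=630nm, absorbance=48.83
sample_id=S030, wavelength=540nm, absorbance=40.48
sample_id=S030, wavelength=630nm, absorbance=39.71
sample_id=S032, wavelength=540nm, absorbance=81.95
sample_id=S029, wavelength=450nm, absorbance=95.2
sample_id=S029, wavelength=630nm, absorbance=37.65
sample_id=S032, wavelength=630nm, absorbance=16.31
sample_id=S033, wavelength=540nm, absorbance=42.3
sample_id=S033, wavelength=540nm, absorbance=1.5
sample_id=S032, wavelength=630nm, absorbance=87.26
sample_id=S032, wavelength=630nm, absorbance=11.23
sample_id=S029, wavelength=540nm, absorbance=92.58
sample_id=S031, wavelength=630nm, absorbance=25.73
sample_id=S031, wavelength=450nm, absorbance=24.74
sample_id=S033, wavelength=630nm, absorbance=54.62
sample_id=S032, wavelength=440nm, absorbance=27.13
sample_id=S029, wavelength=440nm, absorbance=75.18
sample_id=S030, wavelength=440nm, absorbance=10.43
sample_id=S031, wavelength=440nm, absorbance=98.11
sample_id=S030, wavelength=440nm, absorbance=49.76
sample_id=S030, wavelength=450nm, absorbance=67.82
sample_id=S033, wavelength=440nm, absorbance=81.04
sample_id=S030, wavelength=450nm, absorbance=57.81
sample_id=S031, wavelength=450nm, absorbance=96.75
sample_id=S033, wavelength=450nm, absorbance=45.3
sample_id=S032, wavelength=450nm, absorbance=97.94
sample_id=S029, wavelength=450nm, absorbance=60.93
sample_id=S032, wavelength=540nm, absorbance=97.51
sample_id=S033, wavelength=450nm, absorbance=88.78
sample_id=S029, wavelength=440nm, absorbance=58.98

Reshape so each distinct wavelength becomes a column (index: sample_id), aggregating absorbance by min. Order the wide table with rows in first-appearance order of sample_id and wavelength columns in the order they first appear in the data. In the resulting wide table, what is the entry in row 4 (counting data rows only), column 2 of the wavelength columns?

53.92

With rows in first-appearance order of sample_id, row 4 is sample_id=S029. wavelength columns in first-appearance order: 440nm, 450nm, 540nm, 630nm; column 2 is 450nm.
Long rows with sample_id=S029, wavelength=450nm: min(53.92, 95.2, 60.93) = 53.92.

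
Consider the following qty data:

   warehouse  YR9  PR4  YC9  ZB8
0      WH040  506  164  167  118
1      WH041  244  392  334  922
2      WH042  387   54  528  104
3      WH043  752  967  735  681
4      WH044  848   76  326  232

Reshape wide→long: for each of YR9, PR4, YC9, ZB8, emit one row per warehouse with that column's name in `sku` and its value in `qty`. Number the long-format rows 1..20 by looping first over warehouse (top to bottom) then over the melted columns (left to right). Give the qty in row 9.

387

20 rows total (5 × 4). Row 9: index ⌊(9-1)/4⌋ = 2 into warehouse → WH042; (9-1) mod 4 = 0 into the melted columns → YR9.
So row 9 is (WH042, YR9, 387); qty = 387.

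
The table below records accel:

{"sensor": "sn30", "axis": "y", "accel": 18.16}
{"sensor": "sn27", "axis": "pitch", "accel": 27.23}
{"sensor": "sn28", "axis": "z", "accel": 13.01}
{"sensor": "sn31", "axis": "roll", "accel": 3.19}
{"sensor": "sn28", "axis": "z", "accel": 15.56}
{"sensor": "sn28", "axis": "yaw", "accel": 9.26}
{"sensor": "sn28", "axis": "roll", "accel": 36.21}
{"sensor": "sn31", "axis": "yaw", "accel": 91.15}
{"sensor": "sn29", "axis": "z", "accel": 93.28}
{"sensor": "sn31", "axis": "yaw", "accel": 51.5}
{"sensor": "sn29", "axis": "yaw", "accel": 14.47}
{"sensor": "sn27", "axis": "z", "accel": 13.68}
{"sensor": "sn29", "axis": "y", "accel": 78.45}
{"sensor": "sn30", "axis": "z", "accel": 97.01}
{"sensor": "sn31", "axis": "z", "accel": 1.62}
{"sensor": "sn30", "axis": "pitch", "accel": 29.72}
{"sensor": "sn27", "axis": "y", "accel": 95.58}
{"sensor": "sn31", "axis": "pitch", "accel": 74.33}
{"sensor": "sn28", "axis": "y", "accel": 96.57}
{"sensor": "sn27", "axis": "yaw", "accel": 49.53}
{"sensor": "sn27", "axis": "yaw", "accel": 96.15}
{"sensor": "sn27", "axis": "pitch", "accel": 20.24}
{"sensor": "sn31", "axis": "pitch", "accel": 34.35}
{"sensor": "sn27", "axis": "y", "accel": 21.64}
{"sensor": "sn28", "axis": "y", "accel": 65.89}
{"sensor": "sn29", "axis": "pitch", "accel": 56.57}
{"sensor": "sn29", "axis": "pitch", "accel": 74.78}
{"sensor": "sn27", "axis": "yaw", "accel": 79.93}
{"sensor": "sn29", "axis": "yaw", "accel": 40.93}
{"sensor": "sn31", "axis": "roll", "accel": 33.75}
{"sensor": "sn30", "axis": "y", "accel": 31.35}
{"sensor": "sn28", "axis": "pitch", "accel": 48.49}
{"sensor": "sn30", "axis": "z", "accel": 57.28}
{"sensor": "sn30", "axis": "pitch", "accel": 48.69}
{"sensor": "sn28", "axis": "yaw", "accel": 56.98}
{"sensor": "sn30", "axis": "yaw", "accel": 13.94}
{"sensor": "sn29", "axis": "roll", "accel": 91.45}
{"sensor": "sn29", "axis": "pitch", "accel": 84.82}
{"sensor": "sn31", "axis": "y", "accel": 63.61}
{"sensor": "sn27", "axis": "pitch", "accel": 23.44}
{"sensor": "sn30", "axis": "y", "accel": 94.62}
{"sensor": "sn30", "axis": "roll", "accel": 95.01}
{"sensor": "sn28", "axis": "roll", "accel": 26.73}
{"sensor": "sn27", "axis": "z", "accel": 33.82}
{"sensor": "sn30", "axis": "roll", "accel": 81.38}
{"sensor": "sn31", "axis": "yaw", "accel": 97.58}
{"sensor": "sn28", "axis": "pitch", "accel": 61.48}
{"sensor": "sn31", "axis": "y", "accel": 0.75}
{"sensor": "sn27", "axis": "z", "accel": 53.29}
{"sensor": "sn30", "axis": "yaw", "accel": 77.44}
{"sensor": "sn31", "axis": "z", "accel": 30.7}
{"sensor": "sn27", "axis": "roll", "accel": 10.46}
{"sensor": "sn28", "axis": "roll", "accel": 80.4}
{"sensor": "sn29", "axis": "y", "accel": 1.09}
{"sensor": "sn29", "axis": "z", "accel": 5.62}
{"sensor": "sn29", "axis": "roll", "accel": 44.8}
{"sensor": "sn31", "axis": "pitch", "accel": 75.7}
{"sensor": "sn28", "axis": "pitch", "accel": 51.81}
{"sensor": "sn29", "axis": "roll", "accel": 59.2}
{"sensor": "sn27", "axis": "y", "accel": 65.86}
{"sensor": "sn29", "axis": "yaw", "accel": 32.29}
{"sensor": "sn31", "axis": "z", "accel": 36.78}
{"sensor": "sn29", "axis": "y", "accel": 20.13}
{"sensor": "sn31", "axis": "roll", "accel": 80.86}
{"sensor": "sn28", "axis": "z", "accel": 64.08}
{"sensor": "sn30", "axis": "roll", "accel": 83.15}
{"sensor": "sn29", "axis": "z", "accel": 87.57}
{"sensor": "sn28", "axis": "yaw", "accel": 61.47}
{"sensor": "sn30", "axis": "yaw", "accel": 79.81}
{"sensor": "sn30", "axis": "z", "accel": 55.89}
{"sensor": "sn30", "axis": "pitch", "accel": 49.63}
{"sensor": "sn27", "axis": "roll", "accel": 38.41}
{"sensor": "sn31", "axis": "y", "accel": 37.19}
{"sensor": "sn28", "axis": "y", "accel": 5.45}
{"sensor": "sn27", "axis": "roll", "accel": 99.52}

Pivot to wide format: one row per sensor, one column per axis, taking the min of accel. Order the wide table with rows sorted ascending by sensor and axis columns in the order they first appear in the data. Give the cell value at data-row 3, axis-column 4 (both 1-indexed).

With rows sorted ascending by sensor, row 3 is sensor=sn29. axis columns in first-appearance order: y, pitch, z, roll, yaw; column 4 is roll.
Long rows with sensor=sn29, axis=roll: min(91.45, 44.8, 59.2) = 44.8.

44.8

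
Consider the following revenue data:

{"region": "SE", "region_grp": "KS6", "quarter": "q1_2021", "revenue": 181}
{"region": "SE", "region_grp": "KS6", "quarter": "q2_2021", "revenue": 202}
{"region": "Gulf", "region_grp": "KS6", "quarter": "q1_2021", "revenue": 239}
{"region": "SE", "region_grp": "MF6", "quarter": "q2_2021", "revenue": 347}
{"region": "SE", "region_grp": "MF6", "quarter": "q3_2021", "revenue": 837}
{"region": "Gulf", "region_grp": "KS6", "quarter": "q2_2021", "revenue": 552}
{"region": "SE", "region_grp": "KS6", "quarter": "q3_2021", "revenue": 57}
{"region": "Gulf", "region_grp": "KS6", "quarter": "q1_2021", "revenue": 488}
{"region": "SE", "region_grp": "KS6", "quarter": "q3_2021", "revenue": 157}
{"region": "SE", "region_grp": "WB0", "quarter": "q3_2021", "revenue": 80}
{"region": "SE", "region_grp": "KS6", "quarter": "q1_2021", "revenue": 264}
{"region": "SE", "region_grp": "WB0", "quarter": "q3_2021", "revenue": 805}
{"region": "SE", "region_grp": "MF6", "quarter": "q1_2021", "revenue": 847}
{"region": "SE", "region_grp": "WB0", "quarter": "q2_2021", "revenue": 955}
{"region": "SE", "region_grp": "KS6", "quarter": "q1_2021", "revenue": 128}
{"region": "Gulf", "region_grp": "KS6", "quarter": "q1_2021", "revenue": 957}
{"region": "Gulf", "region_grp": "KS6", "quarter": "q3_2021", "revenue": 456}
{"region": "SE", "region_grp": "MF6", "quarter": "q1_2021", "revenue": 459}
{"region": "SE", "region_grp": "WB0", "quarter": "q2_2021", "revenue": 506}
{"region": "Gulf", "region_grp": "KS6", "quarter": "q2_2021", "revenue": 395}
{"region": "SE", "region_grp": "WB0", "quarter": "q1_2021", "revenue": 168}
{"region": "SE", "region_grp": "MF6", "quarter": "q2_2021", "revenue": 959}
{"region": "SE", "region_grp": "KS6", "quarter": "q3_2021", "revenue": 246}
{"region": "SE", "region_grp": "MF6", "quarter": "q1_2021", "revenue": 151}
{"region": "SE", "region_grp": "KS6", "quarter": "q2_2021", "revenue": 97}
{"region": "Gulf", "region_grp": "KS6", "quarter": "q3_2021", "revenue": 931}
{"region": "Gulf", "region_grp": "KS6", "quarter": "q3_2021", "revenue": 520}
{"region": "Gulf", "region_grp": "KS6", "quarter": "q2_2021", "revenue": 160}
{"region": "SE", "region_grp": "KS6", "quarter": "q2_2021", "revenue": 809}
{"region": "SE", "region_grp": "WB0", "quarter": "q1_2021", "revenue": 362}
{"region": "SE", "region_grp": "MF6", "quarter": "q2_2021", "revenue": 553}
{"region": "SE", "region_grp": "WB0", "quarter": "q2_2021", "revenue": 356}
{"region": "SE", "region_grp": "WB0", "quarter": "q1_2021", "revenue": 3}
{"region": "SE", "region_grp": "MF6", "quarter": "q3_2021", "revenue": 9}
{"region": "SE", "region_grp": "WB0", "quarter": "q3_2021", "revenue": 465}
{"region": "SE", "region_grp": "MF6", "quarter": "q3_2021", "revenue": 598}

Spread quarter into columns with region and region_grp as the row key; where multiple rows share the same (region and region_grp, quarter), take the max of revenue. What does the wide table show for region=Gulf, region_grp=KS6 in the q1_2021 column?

Rows with region=Gulf, region_grp=KS6 and quarter=q1_2021: revenue values are 239, 488, 957.
max(239, 488, 957) = 957.

957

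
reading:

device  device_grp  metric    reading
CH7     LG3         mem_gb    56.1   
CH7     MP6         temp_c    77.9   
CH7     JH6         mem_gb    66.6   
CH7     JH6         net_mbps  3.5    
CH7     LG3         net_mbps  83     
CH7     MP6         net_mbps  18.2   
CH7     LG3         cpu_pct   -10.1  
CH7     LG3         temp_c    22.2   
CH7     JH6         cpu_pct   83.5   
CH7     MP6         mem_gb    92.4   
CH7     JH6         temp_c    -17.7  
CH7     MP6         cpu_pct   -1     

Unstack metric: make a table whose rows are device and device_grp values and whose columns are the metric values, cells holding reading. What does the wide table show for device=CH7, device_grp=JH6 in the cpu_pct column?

83.5

Wide layout: rows indexed by device and device_grp, columns are the 4 distinct metric values (mem_gb, temp_c, net_mbps, cpu_pct).
Cell (device=CH7, device_grp=JH6, metric=cpu_pct) draws from the long row where device=CH7, device_grp=JH6 and metric=cpu_pct, which has reading=83.5.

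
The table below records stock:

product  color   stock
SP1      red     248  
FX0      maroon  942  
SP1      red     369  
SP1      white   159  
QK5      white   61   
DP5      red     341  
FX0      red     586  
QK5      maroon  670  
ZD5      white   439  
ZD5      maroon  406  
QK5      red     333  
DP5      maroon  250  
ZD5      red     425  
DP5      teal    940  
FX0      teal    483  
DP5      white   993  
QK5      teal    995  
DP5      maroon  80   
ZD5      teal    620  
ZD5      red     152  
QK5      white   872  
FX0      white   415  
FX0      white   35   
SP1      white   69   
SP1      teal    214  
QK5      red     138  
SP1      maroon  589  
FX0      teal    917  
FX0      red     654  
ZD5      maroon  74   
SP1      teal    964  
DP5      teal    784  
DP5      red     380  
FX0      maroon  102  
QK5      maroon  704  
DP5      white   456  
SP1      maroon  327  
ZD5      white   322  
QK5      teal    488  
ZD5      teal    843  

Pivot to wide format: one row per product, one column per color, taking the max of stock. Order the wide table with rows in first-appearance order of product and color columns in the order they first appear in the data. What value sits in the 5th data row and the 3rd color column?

439

With rows in first-appearance order of product, row 5 is product=ZD5. color columns in first-appearance order: red, maroon, white, teal; column 3 is white.
Long rows with product=ZD5, color=white: max(439, 322) = 439.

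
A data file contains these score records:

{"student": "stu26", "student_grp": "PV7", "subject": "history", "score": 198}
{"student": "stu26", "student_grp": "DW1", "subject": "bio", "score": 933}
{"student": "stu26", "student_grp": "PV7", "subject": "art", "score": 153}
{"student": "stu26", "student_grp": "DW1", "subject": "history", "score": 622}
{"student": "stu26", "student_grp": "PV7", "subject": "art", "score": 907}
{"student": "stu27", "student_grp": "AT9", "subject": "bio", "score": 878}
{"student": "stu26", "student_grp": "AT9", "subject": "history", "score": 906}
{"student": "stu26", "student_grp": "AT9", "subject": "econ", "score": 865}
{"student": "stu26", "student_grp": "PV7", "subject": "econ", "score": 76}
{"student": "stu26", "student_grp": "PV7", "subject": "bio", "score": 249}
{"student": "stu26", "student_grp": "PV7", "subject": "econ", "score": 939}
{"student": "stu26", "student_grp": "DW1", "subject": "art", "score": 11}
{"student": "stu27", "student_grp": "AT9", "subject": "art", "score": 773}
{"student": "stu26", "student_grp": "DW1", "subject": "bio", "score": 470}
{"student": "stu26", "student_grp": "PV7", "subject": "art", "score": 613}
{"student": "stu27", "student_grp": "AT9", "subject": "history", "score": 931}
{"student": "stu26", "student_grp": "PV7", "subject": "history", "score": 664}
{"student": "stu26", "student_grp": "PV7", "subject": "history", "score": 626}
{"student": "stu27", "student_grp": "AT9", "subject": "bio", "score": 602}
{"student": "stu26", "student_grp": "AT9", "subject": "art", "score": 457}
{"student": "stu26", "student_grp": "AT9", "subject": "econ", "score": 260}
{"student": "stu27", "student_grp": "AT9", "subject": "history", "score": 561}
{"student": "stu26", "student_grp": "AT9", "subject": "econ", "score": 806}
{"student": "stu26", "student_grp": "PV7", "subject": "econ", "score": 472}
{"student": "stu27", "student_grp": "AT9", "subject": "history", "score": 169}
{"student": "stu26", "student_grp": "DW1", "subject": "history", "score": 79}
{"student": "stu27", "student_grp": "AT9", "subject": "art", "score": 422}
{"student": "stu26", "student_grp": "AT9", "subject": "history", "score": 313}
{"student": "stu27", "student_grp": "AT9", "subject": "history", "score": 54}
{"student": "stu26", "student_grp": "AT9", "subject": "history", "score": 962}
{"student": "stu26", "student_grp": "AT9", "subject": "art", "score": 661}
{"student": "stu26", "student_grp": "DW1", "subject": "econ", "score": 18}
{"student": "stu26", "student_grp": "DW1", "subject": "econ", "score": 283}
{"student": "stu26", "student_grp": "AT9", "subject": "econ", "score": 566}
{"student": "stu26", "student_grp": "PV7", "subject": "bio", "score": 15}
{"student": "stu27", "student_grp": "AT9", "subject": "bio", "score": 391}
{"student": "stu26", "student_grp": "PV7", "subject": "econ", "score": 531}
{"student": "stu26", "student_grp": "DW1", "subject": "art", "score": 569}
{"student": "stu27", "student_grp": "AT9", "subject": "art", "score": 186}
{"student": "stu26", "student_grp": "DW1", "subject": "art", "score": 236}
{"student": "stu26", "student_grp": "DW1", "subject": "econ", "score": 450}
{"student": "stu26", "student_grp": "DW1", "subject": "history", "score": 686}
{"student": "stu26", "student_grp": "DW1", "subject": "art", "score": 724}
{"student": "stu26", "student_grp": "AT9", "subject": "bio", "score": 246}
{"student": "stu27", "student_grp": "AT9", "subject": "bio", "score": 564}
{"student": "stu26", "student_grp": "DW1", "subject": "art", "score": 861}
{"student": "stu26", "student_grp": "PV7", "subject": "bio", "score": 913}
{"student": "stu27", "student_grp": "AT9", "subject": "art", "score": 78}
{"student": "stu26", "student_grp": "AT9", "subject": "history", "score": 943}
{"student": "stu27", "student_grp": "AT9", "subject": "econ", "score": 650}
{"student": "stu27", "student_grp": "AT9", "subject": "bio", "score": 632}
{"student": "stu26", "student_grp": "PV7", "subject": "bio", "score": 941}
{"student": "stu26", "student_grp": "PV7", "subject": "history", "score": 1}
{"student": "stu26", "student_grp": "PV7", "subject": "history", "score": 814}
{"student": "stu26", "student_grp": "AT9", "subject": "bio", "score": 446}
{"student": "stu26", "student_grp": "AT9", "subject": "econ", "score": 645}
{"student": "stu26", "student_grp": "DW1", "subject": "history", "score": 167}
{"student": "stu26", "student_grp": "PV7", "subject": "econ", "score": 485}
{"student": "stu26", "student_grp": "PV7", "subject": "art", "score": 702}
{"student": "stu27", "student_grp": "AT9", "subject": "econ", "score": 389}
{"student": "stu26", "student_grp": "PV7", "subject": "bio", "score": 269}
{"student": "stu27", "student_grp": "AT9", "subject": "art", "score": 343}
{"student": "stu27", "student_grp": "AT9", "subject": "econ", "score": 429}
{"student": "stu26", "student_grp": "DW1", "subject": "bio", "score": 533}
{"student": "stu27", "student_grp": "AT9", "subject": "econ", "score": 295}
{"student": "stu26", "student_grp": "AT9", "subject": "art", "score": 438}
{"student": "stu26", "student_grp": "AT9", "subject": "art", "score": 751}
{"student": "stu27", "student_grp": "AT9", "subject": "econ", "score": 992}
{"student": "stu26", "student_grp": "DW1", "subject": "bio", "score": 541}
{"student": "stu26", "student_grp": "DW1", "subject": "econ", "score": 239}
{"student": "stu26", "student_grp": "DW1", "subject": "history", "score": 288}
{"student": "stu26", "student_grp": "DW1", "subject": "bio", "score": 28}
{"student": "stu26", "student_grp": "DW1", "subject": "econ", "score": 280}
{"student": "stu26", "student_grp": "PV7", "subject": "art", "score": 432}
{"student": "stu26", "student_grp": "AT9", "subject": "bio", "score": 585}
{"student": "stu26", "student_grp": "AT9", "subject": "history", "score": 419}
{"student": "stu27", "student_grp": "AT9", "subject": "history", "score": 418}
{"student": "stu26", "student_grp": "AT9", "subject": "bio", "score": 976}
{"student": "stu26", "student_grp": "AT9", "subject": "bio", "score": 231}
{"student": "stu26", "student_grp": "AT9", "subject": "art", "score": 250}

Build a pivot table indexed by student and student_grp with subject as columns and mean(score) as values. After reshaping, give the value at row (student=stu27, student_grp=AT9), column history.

Rows with student=stu27, student_grp=AT9 and subject=history: score values are 931, 561, 169, 54, 418.
(931 + 561 + 169 + 54 + 418) / 5 = 426.60.

426.60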